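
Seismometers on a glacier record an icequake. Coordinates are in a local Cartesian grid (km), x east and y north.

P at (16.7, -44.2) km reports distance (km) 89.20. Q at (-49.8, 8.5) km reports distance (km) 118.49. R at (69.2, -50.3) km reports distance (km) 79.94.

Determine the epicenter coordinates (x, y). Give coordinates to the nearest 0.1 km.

(66.8, 29.6)

Circle about each station: (x − 16.7)² + (y + 44.2)² = 89.20²; (x + 49.8)² + (y − 8.5)² = 118.49²; (x − 69.2)² + (y + 50.3)² = 79.94².
Subtracting the P equation from the Q and R equations removes the quadratic terms:
-133.0 x + 105.4 y = -5763.48
105.0 x − 12.2 y = 6652.44
Solving the 2×2 system: x ≈ 66.8, y ≈ 29.6 km.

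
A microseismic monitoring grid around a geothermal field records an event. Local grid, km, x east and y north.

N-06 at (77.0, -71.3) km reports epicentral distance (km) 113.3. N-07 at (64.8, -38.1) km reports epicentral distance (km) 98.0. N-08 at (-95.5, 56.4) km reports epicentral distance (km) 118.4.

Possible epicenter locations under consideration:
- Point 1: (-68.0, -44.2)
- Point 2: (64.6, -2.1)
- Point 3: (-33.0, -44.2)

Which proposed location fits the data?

For each candidate, compare |candidate − station| to the reported distance:
Point 1: residuals N-06 34.2, N-07 34.9, N-08 14.1 → max 34.9 km
Point 2: residuals N-06 43.0, N-07 62.0, N-08 52.1 → max 62.0 km
Point 3: residuals N-06 0.0, N-07 0.0, N-08 0.0 → max 0.0 km
Only Point 3 has all residuals ≈ 0.

Point 3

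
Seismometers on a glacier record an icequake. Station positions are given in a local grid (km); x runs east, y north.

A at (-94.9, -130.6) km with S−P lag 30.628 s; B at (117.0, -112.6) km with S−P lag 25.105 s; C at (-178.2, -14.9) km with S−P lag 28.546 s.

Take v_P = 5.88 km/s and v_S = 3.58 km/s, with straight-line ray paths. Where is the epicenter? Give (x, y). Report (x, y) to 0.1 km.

Distance from S−P lag: d = Δt · v_P v_S / (v_P − v_S) = Δt · (5.88·3.58)/(5.88−3.58) ≈ 9.1523·Δt.
So d_A = 280.32, d_B = 229.77, d_C = 261.26 km.
Circle about each station: (x + 94.9)² + (y + 130.6)² = 280.32²; (x − 117.0)² + (y + 112.6)² = 229.77²; (x + 178.2)² + (y + 14.9)² = 261.26².
Subtracting the A equation from the B and C equations removes the quadratic terms:
423.8 x + 36.0 y = 26090.44
-166.6 x + 231.4 y = 16237.39
Solving the 2×2 system: x ≈ 52.4, y ≈ 107.9 km.
Check against A (with the unrounded x, y): √((x + 94.9)²+(y + 130.6)²) = 280.31 ≈ 280.32 km. ✓

52.4 km east, 107.9 km north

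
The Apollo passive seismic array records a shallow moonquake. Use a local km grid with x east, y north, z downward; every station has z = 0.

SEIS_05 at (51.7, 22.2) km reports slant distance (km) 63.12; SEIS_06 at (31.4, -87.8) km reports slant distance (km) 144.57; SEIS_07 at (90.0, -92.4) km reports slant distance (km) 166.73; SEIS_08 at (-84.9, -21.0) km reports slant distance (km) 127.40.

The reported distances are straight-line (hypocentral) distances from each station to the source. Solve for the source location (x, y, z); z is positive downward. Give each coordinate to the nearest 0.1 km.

Each station gives a sphere (x−x_i)² + (y−y_i)² + z² = d_i² (stations at z=0).
Subtracting the SEIS_05 sphere from SEIS_06 and SEIS_07: z² cancels, leaving linear equations in x and y:
-40.6 x − 220.0 y = -11387.28
76.6 x − 229.2 y = -10342.73
Solving: x ≈ 12.790, y ≈ 49.400 km (keep extra digits for the depth step; rounded: 12.8, 49.4).
Then from the SEIS_05 sphere: z² = 63.12² − (x − 51.7)² − (y − 22.2)² with x = 12.790, y = 49.400, so z ≈ 41.597 ≈ 41.6 km.

x ≈ 12.8 km, y ≈ 49.4 km, depth ≈ 41.6 km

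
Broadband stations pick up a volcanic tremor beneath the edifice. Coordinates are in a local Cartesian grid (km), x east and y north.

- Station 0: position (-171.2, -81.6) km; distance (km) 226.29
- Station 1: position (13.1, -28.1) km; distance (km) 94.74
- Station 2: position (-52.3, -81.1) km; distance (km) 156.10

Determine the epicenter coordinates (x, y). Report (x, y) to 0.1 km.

Circle about each station: (x + 171.2)² + (y + 81.6)² = 226.29²; (x − 13.1)² + (y + 28.1)² = 94.74²; (x + 52.3)² + (y + 81.1)² = 156.10².
Subtracting pairs of circle equations eliminates x²+y² and gives linear equations (the radical axes):
368.6 x + 107.0 y = 7224.72
237.8 x + 1.0 y = 184.45
Solving the 2×2 system: x ≈ 0.5, y ≈ 65.8 km.
Check against Station 0 (with the unrounded x, y): √((x + 171.2)²+(y + 81.6)²) = 226.29 ≈ 226.29 km. ✓

(0.5, 65.8)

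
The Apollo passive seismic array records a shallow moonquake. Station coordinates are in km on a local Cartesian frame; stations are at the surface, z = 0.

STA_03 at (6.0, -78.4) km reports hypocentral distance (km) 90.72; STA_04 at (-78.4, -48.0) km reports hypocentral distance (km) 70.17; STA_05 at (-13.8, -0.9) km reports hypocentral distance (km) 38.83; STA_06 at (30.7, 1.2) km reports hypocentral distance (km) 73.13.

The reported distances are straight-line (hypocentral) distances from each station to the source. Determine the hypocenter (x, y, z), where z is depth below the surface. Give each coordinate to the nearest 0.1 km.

Each station gives a sphere (x−x_i)² + (y−y_i)² + z² = d_i² (stations at z=0).
Subtracting the STA_03 sphere from STA_04 and STA_05: z² cancels, leaving linear equations in x and y:
-168.8 x + 60.8 y = 5574.29
-39.6 x + 155.0 y = 731.04
Solving: x ≈ -34.499, y ≈ -4.098 km (keep extra digits for the depth step; rounded: -34.5, -4.1).
Then from the STA_03 sphere: z² = 90.72² − (x − 6.0)² − (y + 78.4)² with x = -34.499, y = -4.098, so z ≈ 32.698 ≈ 32.7 km.

x ≈ -34.5 km, y ≈ -4.1 km, depth ≈ 32.7 km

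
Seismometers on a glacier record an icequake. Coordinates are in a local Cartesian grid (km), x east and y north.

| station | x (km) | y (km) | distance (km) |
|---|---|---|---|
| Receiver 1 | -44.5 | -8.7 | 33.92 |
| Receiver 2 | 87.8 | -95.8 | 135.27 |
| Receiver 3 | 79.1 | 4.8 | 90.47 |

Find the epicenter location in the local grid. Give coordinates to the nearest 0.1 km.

(-11.0, -3.4)

Circle about each station: (x + 44.5)² + (y + 8.7)² = 33.92²; (x − 87.8)² + (y + 95.8)² = 135.27²; (x − 79.1)² + (y − 4.8)² = 90.47².
Subtracting the Receiver 1 equation from the Receiver 2 and Receiver 3 equations removes the quadratic terms:
264.6 x − 174.2 y = -2316.87
247.2 x + 27.0 y = -2810.34
Solving the 2×2 system: x ≈ -11.0, y ≈ -3.4 km.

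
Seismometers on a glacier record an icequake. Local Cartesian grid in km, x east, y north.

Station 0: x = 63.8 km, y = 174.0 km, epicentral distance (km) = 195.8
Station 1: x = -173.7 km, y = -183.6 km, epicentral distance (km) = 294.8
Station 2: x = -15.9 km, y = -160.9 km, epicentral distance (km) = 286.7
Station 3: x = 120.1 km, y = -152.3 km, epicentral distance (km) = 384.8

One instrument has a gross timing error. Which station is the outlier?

Station 3

Solve using three stations at a time. Using Station 0, Station 1, Station 2 (subtract circle equations pairwise → linear system) gives (x, y) ≈ (-119.9, 106.3).
Distances from that point to each station vs reported:
  Station 0: calculated 195.8 vs reported 195.8 → residual 0.0 km
  Station 1: calculated 294.8 vs reported 294.8 → residual 0.0 km
  Station 2: calculated 286.7 vs reported 286.7 → residual 0.0 km
  Station 3: calculated 352.8 vs reported 384.8 → residual 32.0 km
Station 0, Station 1, Station 2 are mutually consistent (residuals ≈ 0); Station 3 is off by 32.0 km.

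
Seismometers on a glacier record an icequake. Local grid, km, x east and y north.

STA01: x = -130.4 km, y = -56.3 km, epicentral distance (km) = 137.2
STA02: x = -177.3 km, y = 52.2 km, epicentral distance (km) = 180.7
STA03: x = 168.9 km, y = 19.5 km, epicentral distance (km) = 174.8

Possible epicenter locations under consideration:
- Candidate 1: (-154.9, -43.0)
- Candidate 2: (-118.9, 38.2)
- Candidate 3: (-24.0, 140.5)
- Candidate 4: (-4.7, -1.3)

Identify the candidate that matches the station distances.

Candidate 4

For each candidate, compare |candidate − station| to the reported distance:
Candidate 1: residuals STA01 109.3, STA02 82.9, STA03 155.0 → max 155.0 km
Candidate 2: residuals STA01 42.0, STA02 120.6, STA03 113.6 → max 120.6 km
Candidate 3: residuals STA01 86.5, STA02 3.8, STA03 52.9 → max 86.5 km
Candidate 4: residuals STA01 0.0, STA02 0.0, STA03 0.0 → max 0.0 km
Only Candidate 4 has all residuals ≈ 0.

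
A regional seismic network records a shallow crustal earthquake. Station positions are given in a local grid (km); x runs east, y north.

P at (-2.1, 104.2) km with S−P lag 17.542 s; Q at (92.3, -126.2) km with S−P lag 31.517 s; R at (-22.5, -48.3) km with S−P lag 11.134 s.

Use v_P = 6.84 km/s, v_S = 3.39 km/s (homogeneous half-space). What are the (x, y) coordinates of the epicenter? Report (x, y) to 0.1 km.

(-71.1, 8.6)

Distance from S−P lag: d = Δt · v_P v_S / (v_P − v_S) = Δt · (6.84·3.39)/(6.84−3.39) ≈ 6.7210·Δt.
So d_P = 117.90, d_Q = 211.83, d_R = 74.83 km.
Circle about each station: (x + 2.1)² + (y − 104.2)² = 117.90²; (x − 92.3)² + (y + 126.2)² = 211.83²; (x + 22.5)² + (y + 48.3)² = 74.83².
Subtracting the P equation from the Q and R equations removes the quadratic terms:
188.8 x − 460.8 y = -17387.86
-40.8 x − 305.0 y = 277.97
Solving the 2×2 system: x ≈ -71.1, y ≈ 8.6 km.
Check against P (with the unrounded x, y): √((x + 2.1)²+(y − 104.2)²) = 117.90 ≈ 117.90 km. ✓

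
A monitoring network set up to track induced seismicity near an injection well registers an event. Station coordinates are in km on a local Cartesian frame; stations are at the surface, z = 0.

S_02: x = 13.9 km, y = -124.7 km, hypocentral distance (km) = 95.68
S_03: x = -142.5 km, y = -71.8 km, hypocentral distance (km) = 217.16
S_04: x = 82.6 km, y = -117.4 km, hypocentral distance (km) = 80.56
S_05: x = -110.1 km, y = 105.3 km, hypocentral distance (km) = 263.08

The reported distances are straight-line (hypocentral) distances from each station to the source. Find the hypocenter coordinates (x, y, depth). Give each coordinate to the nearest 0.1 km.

Each station gives a sphere (x−x_i)² + (y−y_i)² + z² = d_i² (stations at z=0).
Subtracting the S_02 sphere from S_03 and S_04: z² cancels, leaving linear equations in x and y:
-312.8 x + 105.8 y = -28285.61
137.4 x + 14.6 y = 7526.97
Solving: x ≈ 63.303, y ≈ -80.194 km (keep extra digits for the depth step; rounded: 63.3, -80.2).
Then from the S_02 sphere: z² = 95.68² − (x − 13.9)² − (y + 124.7)² with x = 63.303, y = -80.194, so z ≈ 68.798 ≈ 68.8 km.

(63.3, -80.2, 68.8)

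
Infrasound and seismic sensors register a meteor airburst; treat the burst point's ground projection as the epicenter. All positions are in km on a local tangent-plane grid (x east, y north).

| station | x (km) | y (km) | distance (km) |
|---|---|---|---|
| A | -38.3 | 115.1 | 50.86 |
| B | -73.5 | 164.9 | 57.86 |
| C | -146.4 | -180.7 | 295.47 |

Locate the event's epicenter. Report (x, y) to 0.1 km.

x ≈ -88.8 km, y ≈ 109.1 km

Circle about each station: (x + 38.3)² + (y − 115.1)² = 50.86²; (x + 73.5)² + (y − 164.9)² = 57.86²; (x + 146.4)² + (y + 180.7)² = 295.47².
Subtracting pairs of circle equations eliminates x²+y² and gives linear equations (the radical axes):
-70.4 x + 99.6 y = 17118.32
-216.2 x − 591.6 y = -45345.23
Solving the 2×2 system: x ≈ -88.8, y ≈ 109.1 km.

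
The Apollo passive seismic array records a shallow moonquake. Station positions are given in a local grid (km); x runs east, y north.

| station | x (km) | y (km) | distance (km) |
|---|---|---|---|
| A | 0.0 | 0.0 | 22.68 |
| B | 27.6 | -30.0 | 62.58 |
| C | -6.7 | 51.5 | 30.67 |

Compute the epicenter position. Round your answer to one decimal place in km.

Circle about each station: x² + y² = 22.68²; (x − 27.6)² + (y + 30.0)² = 62.58²; (x + 6.7)² + (y − 51.5)² = 30.67².
Subtracting the A equation from the B and C equations removes the quadratic terms:
55.2 x − 60.0 y = -1740.11
-13.4 x + 103.0 y = 2270.87
Solving the 2×2 system: x ≈ -8.8, y ≈ 20.9 km.

(-8.8, 20.9)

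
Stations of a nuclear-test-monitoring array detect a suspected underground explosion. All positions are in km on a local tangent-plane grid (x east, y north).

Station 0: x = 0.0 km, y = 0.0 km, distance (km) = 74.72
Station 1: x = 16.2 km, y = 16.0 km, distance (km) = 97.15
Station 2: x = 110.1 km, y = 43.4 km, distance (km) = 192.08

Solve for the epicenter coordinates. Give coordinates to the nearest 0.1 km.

-62.4 km east, -41.1 km north

Circle about each station: x² + y² = 74.72²; (x − 16.2)² + (y − 16.0)² = 97.15²; (x − 110.1)² + (y − 43.4)² = 192.08².
Subtracting the Station 0 equation from the Station 1 and Station 2 equations removes the quadratic terms:
32.4 x + 32.0 y = -3336.60
220.2 x + 86.8 y = -17306.08
Solving the 2×2 system: x ≈ -62.4, y ≈ -41.1 km.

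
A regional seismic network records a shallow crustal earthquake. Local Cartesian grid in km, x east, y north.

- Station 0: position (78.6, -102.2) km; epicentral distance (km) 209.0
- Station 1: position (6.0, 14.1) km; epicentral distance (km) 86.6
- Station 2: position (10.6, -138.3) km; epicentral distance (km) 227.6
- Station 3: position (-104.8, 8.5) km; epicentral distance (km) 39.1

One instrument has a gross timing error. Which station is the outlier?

Solve using three stations at a time. Using Station 0, Station 1, Station 3 (subtract circle equations pairwise → linear system) gives (x, y) ≈ (-77.6, 36.6).
Distances from that point to each station vs reported:
  Station 0: calculated 209.0 vs reported 209.0 → residual 0.0 km
  Station 1: calculated 86.6 vs reported 86.6 → residual 0.0 km
  Station 2: calculated 195.9 vs reported 227.6 → residual 31.7 km
  Station 3: calculated 39.1 vs reported 39.1 → residual 0.0 km
Station 0, Station 1, Station 3 are mutually consistent (residuals ≈ 0); Station 2 is off by 31.7 km.

Station 2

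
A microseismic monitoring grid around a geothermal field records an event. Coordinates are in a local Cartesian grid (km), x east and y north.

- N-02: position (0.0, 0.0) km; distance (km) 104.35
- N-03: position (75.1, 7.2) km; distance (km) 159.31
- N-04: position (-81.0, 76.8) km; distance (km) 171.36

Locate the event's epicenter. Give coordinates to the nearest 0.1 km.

-49.8 km east, -91.7 km north

Circle about each station: x² + y² = 104.35²; (x − 75.1)² + (y − 7.2)² = 159.31²; (x + 81.0)² + (y − 76.8)² = 171.36².
Subtracting pairs of circle equations eliminates x²+y² and gives linear equations (the radical axes):
150.2 x + 14.4 y = -8798.90
-162.0 x + 153.6 y = -6016.09
Solving the 2×2 system: x ≈ -49.8, y ≈ -91.7 km.
Check against N-02 (with the unrounded x, y): √(x²+y²) = 104.33 ≈ 104.35 km. ✓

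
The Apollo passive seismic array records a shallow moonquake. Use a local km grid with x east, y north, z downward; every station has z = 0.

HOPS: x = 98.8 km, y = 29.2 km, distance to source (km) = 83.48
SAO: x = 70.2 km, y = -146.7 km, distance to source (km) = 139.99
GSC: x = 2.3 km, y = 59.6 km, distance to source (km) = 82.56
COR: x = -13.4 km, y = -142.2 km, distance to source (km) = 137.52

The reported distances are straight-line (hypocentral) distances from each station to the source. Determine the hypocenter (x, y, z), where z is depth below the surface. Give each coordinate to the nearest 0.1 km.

(31.3, -14.2, 23.0)

Each station gives a sphere (x−x_i)² + (y−y_i)² + z² = d_i² (stations at z=0).
Subtracting the HOPS sphere from SAO and GSC: z² cancels, leaving linear equations in x and y:
-57.2 x − 351.8 y = 3206.56
-193.0 x + 60.8 y = -6903.87
Solving: x ≈ 31.297, y ≈ -14.203 km (keep extra digits for the depth step; rounded: 31.3, -14.2).
Then from the HOPS sphere: z² = 83.48² − (x − 98.8)² − (y − 29.2)² with x = 31.297, y = -14.203, so z ≈ 22.988 ≈ 23.0 km.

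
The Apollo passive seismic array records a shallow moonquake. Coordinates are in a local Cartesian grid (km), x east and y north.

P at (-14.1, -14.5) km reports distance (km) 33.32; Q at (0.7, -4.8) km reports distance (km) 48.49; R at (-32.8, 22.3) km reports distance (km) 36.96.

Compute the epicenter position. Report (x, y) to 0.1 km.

Circle about each station: (x + 14.1)² + (y + 14.5)² = 33.32²; (x − 0.7)² + (y + 4.8)² = 48.49²; (x + 32.8)² + (y − 22.3)² = 36.96².
Subtracting the P equation from the Q and R equations removes the quadratic terms:
29.6 x + 19.4 y = -1626.59
-37.4 x + 73.6 y = 908.25
Solving the 2×2 system: x ≈ -47.3, y ≈ -11.7 km.
Check against P (with the unrounded x, y): √((x + 14.1)²+(y + 14.5)²) = 33.31 ≈ 33.32 km. ✓

-47.3 km east, -11.7 km north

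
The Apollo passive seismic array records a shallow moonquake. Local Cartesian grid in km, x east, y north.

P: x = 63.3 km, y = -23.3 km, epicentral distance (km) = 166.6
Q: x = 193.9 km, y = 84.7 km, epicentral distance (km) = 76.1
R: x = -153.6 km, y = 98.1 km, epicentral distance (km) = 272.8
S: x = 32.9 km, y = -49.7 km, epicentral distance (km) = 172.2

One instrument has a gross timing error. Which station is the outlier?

Solve using three stations at a time. Using Q, R, S (subtract circle equations pairwise → linear system) gives (x, y) ≈ (119.2, 99.3).
Distances from that point to each station vs reported:
  P: calculated 134.8 vs reported 166.6 → residual 31.8 km
  Q: calculated 76.1 vs reported 76.1 → residual 0.0 km
  R: calculated 272.8 vs reported 272.8 → residual 0.0 km
  S: calculated 172.2 vs reported 172.2 → residual 0.0 km
Q, R, S are mutually consistent (residuals ≈ 0); P is off by 31.8 km.

P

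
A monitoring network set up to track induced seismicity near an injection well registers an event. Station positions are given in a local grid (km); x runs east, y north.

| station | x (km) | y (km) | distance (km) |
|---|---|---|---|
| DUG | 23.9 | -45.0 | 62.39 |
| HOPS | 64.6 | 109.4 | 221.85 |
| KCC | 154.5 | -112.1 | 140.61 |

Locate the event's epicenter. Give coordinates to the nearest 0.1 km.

(14.0, -106.6)

Circle about each station: (x − 23.9)² + (y + 45.0)² = 62.39²; (x − 64.6)² + (y − 109.4)² = 221.85²; (x − 154.5)² + (y + 112.1)² = 140.61².
Subtracting the DUG equation from the HOPS and KCC equations removes the quadratic terms:
81.4 x + 308.8 y = -31779.60
261.2 x − 134.2 y = 17961.79
Solving the 2×2 system: x ≈ 14.0, y ≈ -106.6 km.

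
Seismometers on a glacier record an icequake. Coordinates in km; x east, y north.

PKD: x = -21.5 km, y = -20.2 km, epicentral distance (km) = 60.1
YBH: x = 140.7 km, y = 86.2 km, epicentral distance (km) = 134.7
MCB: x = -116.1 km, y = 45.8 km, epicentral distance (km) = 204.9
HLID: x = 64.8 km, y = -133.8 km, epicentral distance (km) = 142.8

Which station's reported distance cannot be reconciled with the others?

MCB

Solve using three stations at a time. Using PKD, YBH, HLID (subtract circle equations pairwise → linear system) gives (x, y) ≈ (32.9, 5.4).
Distances from that point to each station vs reported:
  PKD: calculated 60.1 vs reported 60.1 → residual 0.0 km
  YBH: calculated 134.7 vs reported 134.7 → residual 0.0 km
  MCB: calculated 154.4 vs reported 204.9 → residual 50.5 km
  HLID: calculated 142.8 vs reported 142.8 → residual 0.0 km
PKD, YBH, HLID are mutually consistent (residuals ≈ 0); MCB is off by 50.5 km.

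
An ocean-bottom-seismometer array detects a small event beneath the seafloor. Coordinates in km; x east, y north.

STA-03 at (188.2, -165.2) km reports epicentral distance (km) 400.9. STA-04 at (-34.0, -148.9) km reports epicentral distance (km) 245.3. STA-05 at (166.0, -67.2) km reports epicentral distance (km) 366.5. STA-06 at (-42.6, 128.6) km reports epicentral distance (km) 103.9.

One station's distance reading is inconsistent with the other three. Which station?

STA-05

Solve using three stations at a time. Using STA-03, STA-04, STA-06 (subtract circle equations pairwise → linear system) gives (x, y) ≈ (-132.1, 75.9).
Distances from that point to each station vs reported:
  STA-03: calculated 400.9 vs reported 400.9 → residual 0.0 km
  STA-04: calculated 245.3 vs reported 245.3 → residual 0.0 km
  STA-05: calculated 330.6 vs reported 366.5 → residual 35.9 km
  STA-06: calculated 103.8 vs reported 103.9 → residual 0.1 km
STA-03, STA-04, STA-06 are mutually consistent (residuals ≈ 0); STA-05 is off by 35.9 km.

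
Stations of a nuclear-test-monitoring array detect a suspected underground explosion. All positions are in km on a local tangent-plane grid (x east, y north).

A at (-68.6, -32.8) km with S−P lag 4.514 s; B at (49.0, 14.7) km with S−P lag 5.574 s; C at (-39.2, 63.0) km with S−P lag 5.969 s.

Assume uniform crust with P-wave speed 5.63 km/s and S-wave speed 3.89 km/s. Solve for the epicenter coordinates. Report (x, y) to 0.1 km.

Distance from S−P lag: d = Δt · v_P v_S / (v_P − v_S) = Δt · (5.63·3.89)/(5.63−3.89) ≈ 12.5866·Δt.
So d_A = 56.82, d_B = 70.16, d_C = 75.13 km.
Circle about each station: (x + 68.6)² + (y + 32.8)² = 56.82²; (x − 49.0)² + (y − 14.7)² = 70.16²; (x + 39.2)² + (y − 63.0)² = 75.13².
Subtracting the A equation from the B and C equations removes the quadratic terms:
235.2 x + 95.0 y = -4858.62
58.8 x + 191.6 y = -2692.16
Solving the 2×2 system: x ≈ -17.1, y ≈ -8.8 km.

-17.1 km east, -8.8 km north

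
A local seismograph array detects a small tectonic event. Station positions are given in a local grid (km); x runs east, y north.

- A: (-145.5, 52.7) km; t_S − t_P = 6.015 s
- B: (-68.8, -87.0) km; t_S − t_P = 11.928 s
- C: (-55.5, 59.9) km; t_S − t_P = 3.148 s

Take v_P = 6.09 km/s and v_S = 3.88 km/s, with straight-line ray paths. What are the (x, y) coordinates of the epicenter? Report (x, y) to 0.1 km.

Distance from S−P lag: d = Δt · v_P v_S / (v_P − v_S) = Δt · (6.09·3.88)/(6.09−3.88) ≈ 10.6919·Δt.
So d_A = 64.31, d_B = 127.53, d_C = 33.66 km.
Circle about each station: (x + 145.5)² + (y − 52.7)² = 64.31²; (x + 68.8)² + (y + 87.0)² = 127.53²; (x + 55.5)² + (y − 59.9)² = 33.66².
Subtracting pairs of circle equations eliminates x²+y² and gives linear equations (the radical axes):
153.4 x − 279.4 y = -23773.22
180.0 x + 14.4 y = -14276.50
Solving the 2×2 system: x ≈ -82.5, y ≈ 39.8 km.
Check against A (with the unrounded x, y): √((x + 145.5)²+(y − 52.7)²) = 64.31 ≈ 64.31 km. ✓

x ≈ -82.5 km, y ≈ 39.8 km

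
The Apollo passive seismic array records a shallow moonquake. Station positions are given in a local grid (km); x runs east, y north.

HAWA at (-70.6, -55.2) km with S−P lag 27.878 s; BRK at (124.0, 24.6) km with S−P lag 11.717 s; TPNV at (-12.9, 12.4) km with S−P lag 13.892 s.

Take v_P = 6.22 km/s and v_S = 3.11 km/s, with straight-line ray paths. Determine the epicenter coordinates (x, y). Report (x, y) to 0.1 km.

Distance from S−P lag: d = Δt · v_P v_S / (v_P − v_S) = Δt · (6.22·3.11)/(6.22−3.11) ≈ 6.2200·Δt.
So d_HAWA = 173.40, d_BRK = 72.88, d_TPNV = 86.41 km.
Circle about each station: (x + 70.6)² + (y + 55.2)² = 173.40²; (x − 124.0)² + (y − 24.6)² = 72.88²; (x + 12.9)² + (y − 12.4)² = 86.41².
Subtracting the HAWA equation from the BRK and TPNV equations removes the quadratic terms:
389.2 x + 159.6 y = 32705.83
115.4 x + 135.2 y = 14889.64
Solving the 2×2 system: x ≈ 59.8, y ≈ 59.1 km.
Check against HAWA (with the unrounded x, y): √((x + 70.6)²+(y + 55.2)²) = 173.40 ≈ 173.40 km. ✓

(59.8, 59.1)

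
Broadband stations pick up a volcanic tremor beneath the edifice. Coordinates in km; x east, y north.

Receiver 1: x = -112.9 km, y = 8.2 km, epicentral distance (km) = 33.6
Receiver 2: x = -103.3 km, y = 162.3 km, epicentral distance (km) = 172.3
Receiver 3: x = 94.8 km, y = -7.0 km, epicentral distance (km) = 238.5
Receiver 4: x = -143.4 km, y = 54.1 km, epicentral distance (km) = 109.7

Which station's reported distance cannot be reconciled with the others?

Solve using three stations at a time. Using Receiver 1, Receiver 2, Receiver 3 (subtract circle equations pairwise → linear system) gives (x, y) ≈ (-143.7, -5.2).
Distances from that point to each station vs reported:
  Receiver 1: calculated 33.6 vs reported 33.6 → residual 0.0 km
  Receiver 2: calculated 172.3 vs reported 172.3 → residual 0.0 km
  Receiver 3: calculated 238.5 vs reported 238.5 → residual 0.0 km
  Receiver 4: calculated 59.3 vs reported 109.7 → residual 50.4 km
Receiver 1, Receiver 2, Receiver 3 are mutually consistent (residuals ≈ 0); Receiver 4 is off by 50.4 km.

Receiver 4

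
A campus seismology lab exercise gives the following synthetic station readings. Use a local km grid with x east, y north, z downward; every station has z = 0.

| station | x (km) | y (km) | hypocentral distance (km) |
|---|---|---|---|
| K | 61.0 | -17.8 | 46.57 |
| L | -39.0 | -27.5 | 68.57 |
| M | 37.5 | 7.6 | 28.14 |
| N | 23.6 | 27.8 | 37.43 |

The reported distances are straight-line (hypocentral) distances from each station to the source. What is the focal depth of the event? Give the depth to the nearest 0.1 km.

Each station gives a sphere (x−x_i)² + (y−y_i)² + z² = d_i² (stations at z=0).
Subtracting the K sphere from L and M: z² cancels, leaving linear equations in x and y:
-200.0 x − 19.4 y = -4293.67
-47.0 x + 50.8 y = -1196.92
Solving: x ≈ 21.798, y ≈ -3.394 km (keep extra digits for the depth step; rounded: 21.8, -3.4).
Then from the K sphere: z² = 46.57² − (x − 61.0)² − (y + 17.8)² with x = 21.798, y = -3.394, so z ≈ 20.602 ≈ 20.6 km.

depth ≈ 20.6 km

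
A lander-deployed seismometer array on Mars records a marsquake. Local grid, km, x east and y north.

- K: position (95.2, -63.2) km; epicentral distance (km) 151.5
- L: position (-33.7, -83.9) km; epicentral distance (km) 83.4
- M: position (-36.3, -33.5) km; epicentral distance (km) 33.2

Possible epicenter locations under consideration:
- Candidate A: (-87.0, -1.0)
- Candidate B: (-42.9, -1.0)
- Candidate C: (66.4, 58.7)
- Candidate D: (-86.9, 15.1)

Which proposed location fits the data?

For each candidate, compare |candidate − station| to the reported distance:
Candidate A: residuals K 41.0, L 15.2, M 27.0 → max 41.0 km
Candidate B: residuals K 0.0, L 0.0, M 0.0 → max 0.0 km
Candidate C: residuals K 26.2, L 90.8, M 104.8 → max 104.8 km
Candidate D: residuals K 46.7, L 29.0, M 37.0 → max 46.7 km
Only Candidate B has all residuals ≈ 0.

Candidate B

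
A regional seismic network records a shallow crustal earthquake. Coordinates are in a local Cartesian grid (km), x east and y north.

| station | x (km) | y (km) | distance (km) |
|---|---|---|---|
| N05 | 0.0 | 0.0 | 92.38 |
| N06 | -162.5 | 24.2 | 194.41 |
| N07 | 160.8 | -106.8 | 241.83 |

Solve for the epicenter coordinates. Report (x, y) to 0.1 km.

20.4 km east, 90.1 km north

Circle about each station: x² + y² = 92.38²; (x + 162.5)² + (y − 24.2)² = 194.41²; (x − 160.8)² + (y + 106.8)² = 241.83².
Subtracting pairs of circle equations eliminates x²+y² and gives linear equations (the radical axes):
-325.0 x + 48.4 y = -2269.29
321.6 x − 213.6 y = -12684.80
Solving the 2×2 system: x ≈ 20.4, y ≈ 90.1 km.
Check against N05 (with the unrounded x, y): √(x²+y²) = 92.38 ≈ 92.38 km. ✓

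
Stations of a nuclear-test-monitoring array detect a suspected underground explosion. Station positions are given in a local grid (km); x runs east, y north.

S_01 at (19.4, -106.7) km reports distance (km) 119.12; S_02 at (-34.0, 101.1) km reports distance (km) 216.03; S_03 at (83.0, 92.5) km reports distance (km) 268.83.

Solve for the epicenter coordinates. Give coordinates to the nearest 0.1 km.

Circle about each station: (x − 19.4)² + (y + 106.7)² = 119.12²; (x + 34.0)² + (y − 101.1)² = 216.03²; (x − 83.0)² + (y − 92.5)² = 268.83².
Subtracting the S_01 equation from the S_02 and S_03 equations removes the quadratic terms:
-106.8 x + 415.6 y = -32863.43
127.2 x + 398.4 y = -54395.99
Solving the 2×2 system: x ≈ -99.7, y ≈ -104.7 km.

-99.7 km east, -104.7 km north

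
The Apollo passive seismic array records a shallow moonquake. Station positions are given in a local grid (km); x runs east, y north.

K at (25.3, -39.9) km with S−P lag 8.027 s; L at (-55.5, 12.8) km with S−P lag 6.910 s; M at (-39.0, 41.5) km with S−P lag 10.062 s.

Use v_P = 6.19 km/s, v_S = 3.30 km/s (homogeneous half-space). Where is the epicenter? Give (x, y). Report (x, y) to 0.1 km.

Distance from S−P lag: d = Δt · v_P v_S / (v_P − v_S) = Δt · (6.19·3.30)/(6.19−3.30) ≈ 7.0682·Δt.
So d_K = 56.74, d_L = 48.84, d_M = 71.12 km.
Circle about each station: (x − 25.3)² + (y + 39.9)² = 56.74²; (x + 55.5)² + (y − 12.8)² = 48.84²; (x + 39.0)² + (y − 41.5)² = 71.12².
Subtracting the K equation from the L and M equations removes the quadratic terms:
-161.6 x + 105.4 y = 1846.07
-128.6 x + 162.8 y = -827.48
Solving the 2×2 system: x ≈ -30.4, y ≈ -29.1 km.
Check against K (with the unrounded x, y): √((x − 25.3)²+(y + 39.9)²) = 56.74 ≈ 56.74 km. ✓

-30.4 km east, -29.1 km north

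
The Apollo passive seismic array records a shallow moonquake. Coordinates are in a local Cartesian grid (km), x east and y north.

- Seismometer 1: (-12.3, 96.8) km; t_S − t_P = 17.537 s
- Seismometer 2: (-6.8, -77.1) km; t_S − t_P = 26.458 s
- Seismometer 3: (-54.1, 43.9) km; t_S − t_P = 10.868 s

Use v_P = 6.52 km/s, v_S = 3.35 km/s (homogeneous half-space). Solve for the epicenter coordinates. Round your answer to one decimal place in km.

(-127.3, 59.7)

Distance from S−P lag: d = Δt · v_P v_S / (v_P − v_S) = Δt · (6.52·3.35)/(6.52−3.35) ≈ 6.8902·Δt.
So d_Seismometer 1 = 120.83, d_Seismometer 2 = 182.30, d_Seismometer 3 = 74.88 km.
Circle about each station: (x + 12.3)² + (y − 96.8)² = 120.83²; (x + 6.8)² + (y + 77.1)² = 182.30²; (x + 54.1)² + (y − 43.9)² = 74.88².
Subtracting the Seismometer 1 equation from the Seismometer 2 and Seismometer 3 equations removes the quadratic terms:
11.0 x − 347.8 y = -22164.28
-83.6 x − 105.8 y = 4325.36
Solving the 2×2 system: x ≈ -127.3, y ≈ 59.7 km.
Check against Seismometer 1 (with the unrounded x, y): √((x + 12.3)²+(y − 96.8)²) = 120.83 ≈ 120.83 km. ✓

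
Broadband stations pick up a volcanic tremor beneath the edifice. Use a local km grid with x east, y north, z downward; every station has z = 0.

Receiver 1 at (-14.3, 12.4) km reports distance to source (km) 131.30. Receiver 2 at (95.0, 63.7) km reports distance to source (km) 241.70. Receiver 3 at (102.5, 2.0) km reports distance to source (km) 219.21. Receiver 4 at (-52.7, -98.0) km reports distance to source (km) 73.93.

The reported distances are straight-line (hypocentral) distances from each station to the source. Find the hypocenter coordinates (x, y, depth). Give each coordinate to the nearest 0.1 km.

Each station gives a sphere (x−x_i)² + (y−y_i)² + z² = d_i² (stations at z=0).
Subtracting the Receiver 1 sphere from Receiver 2 and Receiver 3: z² cancels, leaving linear equations in x and y:
218.6 x + 102.6 y = -28454.76
233.6 x − 20.8 y = -20661.33
Solving: x ≈ -95.100, y ≈ -74.716 km (keep extra digits for the depth step; rounded: -95.1, -74.7).
Then from the Receiver 1 sphere: z² = 131.30² − (x + 14.3)² − (y − 12.4)² with x = -95.100, y = -74.716, so z ≈ 55.874 ≈ 55.9 km.
Check against Receiver 4 (with the unrounded solution): distance 73.90 ≈ 73.93 km. ✓

(-95.1, -74.7, 55.9)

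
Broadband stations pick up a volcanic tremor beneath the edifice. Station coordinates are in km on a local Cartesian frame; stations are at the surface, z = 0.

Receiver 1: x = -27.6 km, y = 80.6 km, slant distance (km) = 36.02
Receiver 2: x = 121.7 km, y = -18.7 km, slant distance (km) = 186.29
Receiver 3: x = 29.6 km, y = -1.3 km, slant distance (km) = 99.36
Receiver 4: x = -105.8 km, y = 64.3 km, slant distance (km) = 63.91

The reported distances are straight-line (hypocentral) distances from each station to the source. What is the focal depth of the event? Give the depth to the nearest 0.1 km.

depth ≈ 22.2 km

Each station gives a sphere (x−x_i)² + (y−y_i)² + z² = d_i² (stations at z=0).
Subtracting the Receiver 1 sphere from Receiver 2 and Receiver 3: z² cancels, leaving linear equations in x and y:
298.6 x − 198.6 y = -25504.06
114.4 x − 163.8 y = -14955.24
Solving: x ≈ -46.102, y ≈ 59.103 km (keep extra digits for the depth step; rounded: -46.1, 59.1).
Then from the Receiver 1 sphere: z² = 36.02² − (x + 27.6)² − (y − 80.6)² with x = -46.102, y = 59.103, so z ≈ 22.203 ≈ 22.2 km.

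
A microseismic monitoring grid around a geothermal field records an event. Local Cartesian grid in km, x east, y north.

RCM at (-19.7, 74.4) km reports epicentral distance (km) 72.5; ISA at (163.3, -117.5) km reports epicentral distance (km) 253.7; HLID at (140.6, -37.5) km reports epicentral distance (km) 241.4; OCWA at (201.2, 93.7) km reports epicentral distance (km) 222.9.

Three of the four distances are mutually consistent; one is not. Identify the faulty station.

Solve using three stations at a time. Using RCM, HLID, OCWA (subtract circle equations pairwise → linear system) gives (x, y) ≈ (-15.3, 146.8).
Distances from that point to each station vs reported:
  RCM: calculated 72.6 vs reported 72.5 → residual 0.1 km
  ISA: calculated 319.0 vs reported 253.7 → residual 65.3 km
  HLID: calculated 241.4 vs reported 241.4 → residual 0.0 km
  OCWA: calculated 222.9 vs reported 222.9 → residual 0.0 km
RCM, HLID, OCWA are mutually consistent (residuals ≈ 0); ISA is off by 65.3 km.

ISA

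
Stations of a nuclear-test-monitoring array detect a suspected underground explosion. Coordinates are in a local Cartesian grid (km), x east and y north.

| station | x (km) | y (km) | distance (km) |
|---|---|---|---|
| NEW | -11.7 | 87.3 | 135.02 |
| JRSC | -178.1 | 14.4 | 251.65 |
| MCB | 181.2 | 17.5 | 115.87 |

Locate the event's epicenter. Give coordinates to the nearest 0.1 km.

Circle about each station: (x + 11.7)² + (y − 87.3)² = 135.02²; (x + 178.1)² + (y − 14.4)² = 251.65²; (x − 181.2)² + (y − 17.5)² = 115.87².
Subtracting pairs of circle equations eliminates x²+y² and gives linear equations (the radical axes):
-332.8 x − 145.8 y = -20928.53
385.8 x − 139.6 y = 30186.05
Solving the 2×2 system: x ≈ 71.3, y ≈ -19.2 km.

(71.3, -19.2)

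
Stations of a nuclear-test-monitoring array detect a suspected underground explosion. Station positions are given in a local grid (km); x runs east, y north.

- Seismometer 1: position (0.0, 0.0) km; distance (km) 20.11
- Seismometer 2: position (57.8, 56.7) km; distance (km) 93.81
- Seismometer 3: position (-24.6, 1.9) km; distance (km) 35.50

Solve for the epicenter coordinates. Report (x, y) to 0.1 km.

Circle about each station: x² + y² = 20.11²; (x − 57.8)² + (y − 56.7)² = 93.81²; (x + 24.6)² + (y − 1.9)² = 35.50².
Subtracting the Seismometer 1 equation from the Seismometer 2 and Seismometer 3 equations removes the quadratic terms:
115.6 x + 113.4 y = -1840.17
-49.2 x + 3.8 y = -247.07
Solving the 2×2 system: x ≈ 3.5, y ≈ -19.8 km.
Check against Seismometer 1 (with the unrounded x, y): √(x²+y²) = 20.09 ≈ 20.11 km. ✓

3.5 km east, -19.8 km north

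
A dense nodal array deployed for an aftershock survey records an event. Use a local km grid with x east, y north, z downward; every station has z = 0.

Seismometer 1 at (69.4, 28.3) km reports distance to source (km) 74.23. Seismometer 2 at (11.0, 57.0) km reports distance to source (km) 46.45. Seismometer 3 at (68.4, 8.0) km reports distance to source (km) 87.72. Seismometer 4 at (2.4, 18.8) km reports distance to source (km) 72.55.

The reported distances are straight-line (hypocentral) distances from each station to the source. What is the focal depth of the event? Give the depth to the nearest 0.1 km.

Each station gives a sphere (x−x_i)² + (y−y_i)² + z² = d_i² (stations at z=0).
Subtracting the Seismometer 1 sphere from Seismometer 2 and Seismometer 3: z² cancels, leaving linear equations in x and y:
-116.8 x + 57.4 y = 1105.24
-2.0 x − 40.6 y = -3059.40
Solving: x ≈ 26.918, y ≈ 74.029 km (keep extra digits for the depth step; rounded: 26.9, 74.0).
Then from the Seismometer 1 sphere: z² = 74.23² − (x − 69.4)² − (y − 28.3)² with x = 26.918, y = 74.029, so z ≈ 40.177 ≈ 40.2 km.

z ≈ 40.2 km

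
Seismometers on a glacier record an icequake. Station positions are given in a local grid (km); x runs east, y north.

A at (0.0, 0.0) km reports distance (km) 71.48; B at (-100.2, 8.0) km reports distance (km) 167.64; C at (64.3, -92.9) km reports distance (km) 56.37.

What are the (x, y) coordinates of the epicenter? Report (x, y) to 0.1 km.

Circle about each station: x² + y² = 71.48²; (x + 100.2)² + (y − 8.0)² = 167.64²; (x − 64.3)² + (y + 92.9)² = 56.37².
Subtracting the A equation from the B and C equations removes the quadratic terms:
-200.4 x + 16.0 y = -12889.74
128.6 x − 185.8 y = 14696.71
Solving the 2×2 system: x ≈ 61.4, y ≈ -36.6 km.

(61.4, -36.6)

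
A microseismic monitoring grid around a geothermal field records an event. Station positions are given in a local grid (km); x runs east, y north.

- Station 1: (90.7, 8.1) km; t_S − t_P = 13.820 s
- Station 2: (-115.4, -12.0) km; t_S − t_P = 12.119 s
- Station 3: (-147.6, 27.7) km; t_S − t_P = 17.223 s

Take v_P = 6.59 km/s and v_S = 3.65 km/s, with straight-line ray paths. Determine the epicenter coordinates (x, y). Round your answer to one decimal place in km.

Distance from S−P lag: d = Δt · v_P v_S / (v_P − v_S) = Δt · (6.59·3.65)/(6.59−3.65) ≈ 8.1815·Δt.
So d_Station 1 = 113.07, d_Station 2 = 99.15, d_Station 3 = 140.91 km.
Circle about each station: (x − 90.7)² + (y − 8.1)² = 113.07²; (x + 115.4)² + (y + 12.0)² = 99.15²; (x + 147.6)² + (y − 27.7)² = 140.91².
Subtracting the Station 1 equation from the Station 2 and Station 3 equations removes the quadratic terms:
-412.2 x − 40.2 y = 8123.16
-476.6 x + 39.2 y = 7190.15
Solving the 2×2 system: x ≈ -17.2, y ≈ -25.7 km.

-17.2 km east, -25.7 km north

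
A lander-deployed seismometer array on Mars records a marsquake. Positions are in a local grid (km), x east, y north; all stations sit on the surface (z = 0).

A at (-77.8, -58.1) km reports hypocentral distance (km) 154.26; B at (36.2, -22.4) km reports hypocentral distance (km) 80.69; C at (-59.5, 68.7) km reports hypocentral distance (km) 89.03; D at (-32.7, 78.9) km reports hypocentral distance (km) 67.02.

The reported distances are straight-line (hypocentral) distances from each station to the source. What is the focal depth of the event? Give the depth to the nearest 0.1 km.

Each station gives a sphere (x−x_i)² + (y−y_i)² + z² = d_i² (stations at z=0).
Subtracting the A sphere from B and C: z² cancels, leaving linear equations in x and y:
228.0 x + 71.4 y = 9669.02
36.6 x + 253.6 y = 14701.30
Solving: x ≈ 25.402, y ≈ 54.304 km (keep extra digits for the depth step; rounded: 25.4, 54.3).
Then from the A sphere: z² = 154.26² − (x + 77.8)² − (y + 58.1)² with x = 25.402, y = 54.304, so z ≈ 22.602 ≈ 22.6 km.

depth ≈ 22.6 km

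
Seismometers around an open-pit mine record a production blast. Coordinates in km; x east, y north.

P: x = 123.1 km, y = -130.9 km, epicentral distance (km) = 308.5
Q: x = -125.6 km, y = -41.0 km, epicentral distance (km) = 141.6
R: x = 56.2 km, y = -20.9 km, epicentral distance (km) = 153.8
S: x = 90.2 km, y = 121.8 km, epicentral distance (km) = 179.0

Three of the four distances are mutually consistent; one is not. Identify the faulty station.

Solve using three stations at a time. Using P, Q, S (subtract circle equations pairwise → linear system) gives (x, y) ≈ (-86.8, 95.2).
Distances from that point to each station vs reported:
  P: calculated 308.5 vs reported 308.5 → residual 0.0 km
  Q: calculated 141.6 vs reported 141.6 → residual 0.0 km
  R: calculated 184.2 vs reported 153.8 → residual 30.4 km
  S: calculated 179.0 vs reported 179.0 → residual 0.0 km
P, Q, S are mutually consistent (residuals ≈ 0); R is off by 30.4 km.

R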